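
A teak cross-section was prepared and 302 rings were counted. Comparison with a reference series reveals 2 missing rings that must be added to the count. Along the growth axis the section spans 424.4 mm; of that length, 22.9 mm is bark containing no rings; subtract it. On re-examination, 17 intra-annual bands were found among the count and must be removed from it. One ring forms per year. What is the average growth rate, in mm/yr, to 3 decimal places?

After corrections the count is 302 − 17 + 2 = 287 rings.
Net length = 424.4 − 22.9 = 401.5 mm.
Extension rate ≈ 401.5 / 287 = 1.399 mm/yr.

1.399 mm/yr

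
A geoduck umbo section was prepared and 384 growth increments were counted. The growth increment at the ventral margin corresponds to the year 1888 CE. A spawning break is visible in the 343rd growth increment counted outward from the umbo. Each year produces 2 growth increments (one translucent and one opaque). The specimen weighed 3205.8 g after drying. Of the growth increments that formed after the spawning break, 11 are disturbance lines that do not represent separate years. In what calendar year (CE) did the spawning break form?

The spawning break sits at growth increment 343 from the umbo, so 384 − 343 = 41 growth increments formed after it.
Excluding 11 false growth increments: 41 − 11 = 30.
30 growth increments at 2 per year is 30 / 2 = 15 years.
Counting back 15 years from 1888 CE places the spawning break in 1888 − 15 = 1873 CE.

1873 CE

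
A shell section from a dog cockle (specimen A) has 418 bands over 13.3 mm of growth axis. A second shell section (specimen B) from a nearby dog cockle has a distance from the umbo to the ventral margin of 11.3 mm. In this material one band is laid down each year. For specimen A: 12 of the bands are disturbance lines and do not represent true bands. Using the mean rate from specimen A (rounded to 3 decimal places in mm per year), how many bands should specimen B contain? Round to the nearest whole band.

Specimen A: after corrections the count is 418 − 12 = 406 bands.
A: 13.3 mm over 406 years gives 13.3 / 406 ≈ 0.033 mm/yr.
B spans 11.3 / 0.033 = 342.42 years ≈ 342 bands.

342 bands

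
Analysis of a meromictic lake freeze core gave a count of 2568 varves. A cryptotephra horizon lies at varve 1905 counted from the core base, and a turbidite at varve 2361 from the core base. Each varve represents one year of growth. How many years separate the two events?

456 years

2361 − 1905 = 456 varves lie between the two events.
One varve per year makes the interval 456 years.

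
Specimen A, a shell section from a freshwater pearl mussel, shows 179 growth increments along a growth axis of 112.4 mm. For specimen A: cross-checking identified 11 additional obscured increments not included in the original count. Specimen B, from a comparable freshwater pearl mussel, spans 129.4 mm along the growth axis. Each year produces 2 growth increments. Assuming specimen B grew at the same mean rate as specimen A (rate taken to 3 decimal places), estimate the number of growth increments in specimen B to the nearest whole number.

219 growth increments

Specimen A: true growth increment count = 179 + 11 = 190.
Specimen A: 190 growth increments at 2 per year is 190 / 2 = 95 years.
A: Extension rate ≈ 112.4 / 95 = 1.183 mm/yr.
B spans 129.4 / 1.183 = 109.38 years; at 2 growth increments per year that is 109.38 × 2 ≈ 219 growth increments.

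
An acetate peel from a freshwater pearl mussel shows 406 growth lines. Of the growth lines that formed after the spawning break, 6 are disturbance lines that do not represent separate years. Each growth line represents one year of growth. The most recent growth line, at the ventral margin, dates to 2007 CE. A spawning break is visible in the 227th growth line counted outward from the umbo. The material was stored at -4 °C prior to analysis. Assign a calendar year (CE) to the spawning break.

1834 CE

The spawning break sits at growth line 227 from the umbo, so 406 − 227 = 179 growth lines formed after it.
Excluding 6 false growth lines: 179 − 6 = 173.
Counting back 173 years from 2007 CE places the spawning break in 2007 − 173 = 1834 CE.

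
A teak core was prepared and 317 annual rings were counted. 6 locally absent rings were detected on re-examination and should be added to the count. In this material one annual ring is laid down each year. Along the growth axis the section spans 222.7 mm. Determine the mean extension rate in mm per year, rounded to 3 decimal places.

After corrections the count is 317 + 6 = 323 annual rings.
222.7 mm over 323 years gives 222.7 / 323 ≈ 0.689 mm per year.

0.689 mm per year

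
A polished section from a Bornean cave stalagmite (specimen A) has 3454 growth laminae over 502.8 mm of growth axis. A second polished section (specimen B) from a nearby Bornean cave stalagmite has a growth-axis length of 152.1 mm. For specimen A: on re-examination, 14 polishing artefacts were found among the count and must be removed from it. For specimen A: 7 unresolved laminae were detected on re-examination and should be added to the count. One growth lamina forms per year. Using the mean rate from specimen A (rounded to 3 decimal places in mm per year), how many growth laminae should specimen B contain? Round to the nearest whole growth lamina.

1042 growth laminae

Specimen A: correcting the raw count gives 3454 − 14 + 7 = 3447 true growth laminae.
A: 502.8 mm over 3447 years gives 502.8 / 3447 ≈ 0.146 mm/yr.
B spans 152.1 / 0.146 = 1041.78 years ≈ 1042 growth laminae.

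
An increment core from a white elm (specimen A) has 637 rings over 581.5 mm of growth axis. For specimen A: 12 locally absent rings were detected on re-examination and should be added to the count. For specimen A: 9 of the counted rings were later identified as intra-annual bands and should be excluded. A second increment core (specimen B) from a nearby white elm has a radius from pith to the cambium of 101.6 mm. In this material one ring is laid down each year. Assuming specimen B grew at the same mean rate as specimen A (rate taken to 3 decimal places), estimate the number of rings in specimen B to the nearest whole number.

112 rings

Specimen A: true ring count = 637 − 9 + 12 = 640.
A: Mean rate = 581.5 mm / 640 years ≈ 0.909 mm per year.
B spans 101.6 / 0.909 = 111.77 years ≈ 112 rings.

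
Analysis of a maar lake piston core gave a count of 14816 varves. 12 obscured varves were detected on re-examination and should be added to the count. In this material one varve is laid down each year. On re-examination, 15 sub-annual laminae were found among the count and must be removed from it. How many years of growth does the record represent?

14813 years

Correcting the raw count gives 14816 − 15 + 12 = 14813 true varves.
At one varve per year, that is 14813 years.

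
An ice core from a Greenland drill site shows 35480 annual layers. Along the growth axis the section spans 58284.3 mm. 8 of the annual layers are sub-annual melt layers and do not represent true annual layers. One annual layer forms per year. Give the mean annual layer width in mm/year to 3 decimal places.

1.643 mm/year

Adjusted count: 35480 − 8 = 35472 annual layers.
Extension rate ≈ 58284.3 / 35472 = 1.643 mm/year.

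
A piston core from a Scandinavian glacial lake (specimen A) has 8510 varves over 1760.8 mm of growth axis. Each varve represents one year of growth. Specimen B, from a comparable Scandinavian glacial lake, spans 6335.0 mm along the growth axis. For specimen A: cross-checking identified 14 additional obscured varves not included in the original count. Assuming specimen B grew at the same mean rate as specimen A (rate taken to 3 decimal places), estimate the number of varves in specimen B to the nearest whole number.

30604 varves

Specimen A: correcting the raw count gives 8510 + 14 = 8524 true varves.
A: Extension rate ≈ 1760.8 / 8524 = 0.207 mm/year.
B spans 6335.0 / 0.207 = 30603.86 years ≈ 30604 varves.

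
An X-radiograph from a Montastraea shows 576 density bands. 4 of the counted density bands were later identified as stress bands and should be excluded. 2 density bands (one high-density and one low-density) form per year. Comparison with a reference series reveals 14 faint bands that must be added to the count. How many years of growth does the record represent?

After corrections the count is 576 − 4 + 14 = 586 density bands.
Dividing by 2 density bands per year: 586 / 2 = 293 years.

293 yr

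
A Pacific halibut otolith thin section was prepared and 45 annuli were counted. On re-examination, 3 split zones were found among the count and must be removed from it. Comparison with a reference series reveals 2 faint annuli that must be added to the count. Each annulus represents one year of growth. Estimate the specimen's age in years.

After corrections the count is 45 − 3 + 2 = 44 annuli.
With a one-to-one annulus periodicity this is 44 years.

44 years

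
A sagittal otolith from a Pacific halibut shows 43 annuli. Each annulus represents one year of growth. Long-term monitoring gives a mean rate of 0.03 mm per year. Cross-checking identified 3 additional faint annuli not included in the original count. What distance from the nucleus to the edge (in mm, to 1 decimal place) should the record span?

True annulus count = 43 + 3 = 46.
Predicted length = 0.03 mm/year × 46 years = 1.4 mm.

1.4 mm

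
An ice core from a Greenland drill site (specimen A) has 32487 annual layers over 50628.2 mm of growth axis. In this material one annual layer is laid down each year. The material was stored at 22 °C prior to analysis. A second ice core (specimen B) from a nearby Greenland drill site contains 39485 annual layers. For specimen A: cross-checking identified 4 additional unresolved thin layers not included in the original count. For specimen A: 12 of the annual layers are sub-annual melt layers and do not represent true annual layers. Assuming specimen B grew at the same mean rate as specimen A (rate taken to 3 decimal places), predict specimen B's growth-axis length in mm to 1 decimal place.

61557.1 mm

Specimen A: after corrections the count is 32487 − 12 + 4 = 32479 annual layers.
A: Mean rate = 50628.2 mm / 32479 years ≈ 1.559 mm/year.
For B, 1.559 mm/year × 39485 years = 61557.1 mm.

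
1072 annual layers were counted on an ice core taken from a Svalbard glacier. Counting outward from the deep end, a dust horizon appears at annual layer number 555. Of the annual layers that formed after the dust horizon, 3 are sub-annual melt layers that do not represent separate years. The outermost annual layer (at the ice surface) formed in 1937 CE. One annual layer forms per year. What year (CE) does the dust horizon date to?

1423 CE

The dust horizon sits at annual layer 555 from the deep end, so 1072 − 555 = 517 annual layers formed after it.
517 − 3 false = 514 true annual layers after the dust horizon.
Counting back 514 years from 1937 CE places the dust horizon in 1937 − 514 = 1423 CE.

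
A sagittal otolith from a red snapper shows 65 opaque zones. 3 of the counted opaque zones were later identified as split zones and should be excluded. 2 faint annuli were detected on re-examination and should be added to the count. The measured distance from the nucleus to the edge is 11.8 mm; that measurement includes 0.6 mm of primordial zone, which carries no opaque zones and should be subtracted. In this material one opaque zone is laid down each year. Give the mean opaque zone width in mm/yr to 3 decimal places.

After corrections the count is 65 − 3 + 2 = 64 opaque zones.
The growth record spans 11.8 − 0.6 = 11.2 mm.
Extension rate ≈ 11.2 / 64 = 0.175 mm/yr.

0.175 mm/yr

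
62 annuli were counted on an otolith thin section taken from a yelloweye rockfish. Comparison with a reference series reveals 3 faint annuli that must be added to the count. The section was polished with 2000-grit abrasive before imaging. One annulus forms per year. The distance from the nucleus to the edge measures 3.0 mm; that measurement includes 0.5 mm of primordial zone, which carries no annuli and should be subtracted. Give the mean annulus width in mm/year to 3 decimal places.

After corrections the count is 62 + 3 = 65 annuli.
The growth record spans 3.0 − 0.5 = 2.5 mm.
2.5 mm over 65 years gives 2.5 / 65 ≈ 0.038 mm/year.

0.038 mm/year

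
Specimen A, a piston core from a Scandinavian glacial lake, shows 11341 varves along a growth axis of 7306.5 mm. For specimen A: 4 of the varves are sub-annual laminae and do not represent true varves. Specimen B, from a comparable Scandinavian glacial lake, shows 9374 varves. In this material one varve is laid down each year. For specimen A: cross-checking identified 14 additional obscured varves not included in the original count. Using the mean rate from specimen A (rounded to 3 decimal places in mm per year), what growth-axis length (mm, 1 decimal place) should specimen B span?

6036.9 mm

Specimen A: correcting the raw count gives 11341 − 4 + 14 = 11351 true varves.
A: 7306.5 mm over 11351 years gives 7306.5 / 11351 ≈ 0.644 mm per year.
Length of B = 0.644 × 9374 = 6036.9 mm.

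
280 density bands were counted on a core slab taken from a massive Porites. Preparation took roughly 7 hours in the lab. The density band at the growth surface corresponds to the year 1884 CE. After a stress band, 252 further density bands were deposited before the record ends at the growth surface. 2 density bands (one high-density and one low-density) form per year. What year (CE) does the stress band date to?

1758 CE

252 density bands post-date the stress band.
252 density bands at 2 per year is 252 / 2 = 126 years.
The density band at the growth surface is 1884 CE, so the stress band dates to 1884 − 126 = 1758 CE.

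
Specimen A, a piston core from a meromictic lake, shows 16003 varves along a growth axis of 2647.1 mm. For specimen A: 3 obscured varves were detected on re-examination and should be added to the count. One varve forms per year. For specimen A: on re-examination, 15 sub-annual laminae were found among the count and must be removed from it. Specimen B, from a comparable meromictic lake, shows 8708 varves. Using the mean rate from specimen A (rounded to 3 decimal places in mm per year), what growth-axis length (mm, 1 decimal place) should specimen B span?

Specimen A: correcting the raw count gives 16003 − 15 + 3 = 15991 true varves.
A: 2647.1 mm over 15991 years gives 2647.1 / 15991 ≈ 0.166 mm/yr.
For B, 0.166 mm/year × 8708 years = 1445.5 mm.

1445.5 mm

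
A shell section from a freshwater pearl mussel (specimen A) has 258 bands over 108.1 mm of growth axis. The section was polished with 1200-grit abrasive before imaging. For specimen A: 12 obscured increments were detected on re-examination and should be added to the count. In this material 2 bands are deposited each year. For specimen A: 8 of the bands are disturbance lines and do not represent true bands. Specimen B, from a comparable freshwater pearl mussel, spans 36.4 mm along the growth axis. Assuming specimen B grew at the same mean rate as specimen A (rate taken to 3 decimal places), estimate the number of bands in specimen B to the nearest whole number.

Specimen A: after corrections the count is 258 − 8 + 12 = 262 bands.
Specimen A: 262 bands at 2 per year is 262 / 2 = 131 years.
A: Mean rate = 108.1 mm / 131 years ≈ 0.825 mm per year.
For B, 36.4 / 0.825 = 44.12 years; at 2 bands per year that is 44.12 × 2 ≈ 88 bands.

88 bands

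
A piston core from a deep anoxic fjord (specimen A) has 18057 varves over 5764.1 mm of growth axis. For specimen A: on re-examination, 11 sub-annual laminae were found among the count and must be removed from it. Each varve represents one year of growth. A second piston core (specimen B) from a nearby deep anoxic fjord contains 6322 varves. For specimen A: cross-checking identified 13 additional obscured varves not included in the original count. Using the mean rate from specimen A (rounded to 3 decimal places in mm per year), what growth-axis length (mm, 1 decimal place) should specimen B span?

Specimen A: adjusted count: 18057 − 11 + 13 = 18059 varves.
A: Extension rate ≈ 5764.1 / 18059 = 0.319 mm/year.
For B, 0.319 mm/year × 6322 years = 2016.7 mm.

2016.7 mm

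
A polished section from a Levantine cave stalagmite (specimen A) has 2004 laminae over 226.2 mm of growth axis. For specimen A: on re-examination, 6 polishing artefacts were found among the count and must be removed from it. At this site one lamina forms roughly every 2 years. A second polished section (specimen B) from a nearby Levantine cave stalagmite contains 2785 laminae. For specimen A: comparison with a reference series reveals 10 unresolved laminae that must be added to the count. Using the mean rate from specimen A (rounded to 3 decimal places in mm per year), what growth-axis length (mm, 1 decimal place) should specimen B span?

Specimen A: adjusted count: 2004 − 6 + 10 = 2008 laminae.
Specimen A: multiplying by 2 years per lamina: 2008 × 2 = 4016 years.
A: 226.2 mm over 4016 years gives 226.2 / 4016 ≈ 0.056 mm/year.
Specimen B: multiplying by 2 years per lamina: 2785 × 2 = 5570 years. B's length ≈ 0.056 × 5570 = 311.9 mm.

311.9 mm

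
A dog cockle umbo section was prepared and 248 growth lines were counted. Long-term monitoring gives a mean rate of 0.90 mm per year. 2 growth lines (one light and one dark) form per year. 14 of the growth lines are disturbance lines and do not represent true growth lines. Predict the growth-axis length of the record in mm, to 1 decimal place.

105.3 mm

True growth line count = 248 − 14 = 234.
Dividing by 2 growth lines per year: 234 / 2 = 117 years.
Length ≈ 0.90 × 117 = 105.3 mm.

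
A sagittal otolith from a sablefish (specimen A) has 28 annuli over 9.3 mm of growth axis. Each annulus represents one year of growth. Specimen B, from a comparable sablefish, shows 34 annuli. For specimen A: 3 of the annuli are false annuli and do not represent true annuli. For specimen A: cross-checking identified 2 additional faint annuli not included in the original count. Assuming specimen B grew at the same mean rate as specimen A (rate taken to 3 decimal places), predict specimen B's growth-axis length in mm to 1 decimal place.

Specimen A: correcting the raw count gives 28 − 3 + 2 = 27 true annuli.
A: Mean rate = 9.3 mm / 27 years ≈ 0.344 mm/year.
Length of B = 0.344 × 34 = 11.7 mm.

11.7 mm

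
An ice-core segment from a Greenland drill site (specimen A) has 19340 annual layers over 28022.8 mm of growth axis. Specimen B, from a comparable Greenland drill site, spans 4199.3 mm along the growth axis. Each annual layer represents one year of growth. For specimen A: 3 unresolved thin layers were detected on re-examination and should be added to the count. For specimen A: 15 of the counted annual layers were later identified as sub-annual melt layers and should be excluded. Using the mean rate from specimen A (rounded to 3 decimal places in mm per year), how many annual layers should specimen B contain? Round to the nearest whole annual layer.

Specimen A: correcting the raw count gives 19340 − 15 + 3 = 19328 true annual layers.
A: 28022.8 mm over 19328 years gives 28022.8 / 19328 ≈ 1.450 mm/year.
B spans 4199.3 / 1.450 = 2896.07 years ≈ 2896 annual layers.

2896 annual layers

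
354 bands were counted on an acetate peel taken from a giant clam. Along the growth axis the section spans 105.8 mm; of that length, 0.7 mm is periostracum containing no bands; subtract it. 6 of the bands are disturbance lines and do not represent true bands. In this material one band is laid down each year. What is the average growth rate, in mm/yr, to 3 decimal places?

0.302 mm/yr

True band count = 354 − 6 = 348.
Net length = 105.8 − 0.7 = 105.1 mm.
Mean rate = 105.1 mm / 348 years ≈ 0.302 mm/yr.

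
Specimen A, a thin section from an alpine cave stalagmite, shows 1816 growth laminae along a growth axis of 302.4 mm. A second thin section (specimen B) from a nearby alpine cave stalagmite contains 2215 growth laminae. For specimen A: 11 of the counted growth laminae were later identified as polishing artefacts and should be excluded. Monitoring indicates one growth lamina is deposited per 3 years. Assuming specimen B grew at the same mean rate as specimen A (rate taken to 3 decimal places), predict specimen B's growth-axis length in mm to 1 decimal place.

Specimen A: correcting the raw count gives 1816 − 11 = 1805 true growth laminae.
Specimen A: multiplying by 3 years per growth lamina: 1805 × 3 = 5415 years.
A: 302.4 mm over 5415 years gives 302.4 / 5415 ≈ 0.056 mm per year.
Specimen B: 2215 growth laminae at 3 years each span 2215 × 3 = 6645 years. B's length ≈ 0.056 × 6645 = 372.1 mm.

372.1 mm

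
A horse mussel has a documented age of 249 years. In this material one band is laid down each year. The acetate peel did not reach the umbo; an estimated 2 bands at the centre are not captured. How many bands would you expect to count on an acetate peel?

247 bands

At one band per year, 249 years correspond to 249 bands.
Less the 2 uncaptured bands: 249 − 2 = 247.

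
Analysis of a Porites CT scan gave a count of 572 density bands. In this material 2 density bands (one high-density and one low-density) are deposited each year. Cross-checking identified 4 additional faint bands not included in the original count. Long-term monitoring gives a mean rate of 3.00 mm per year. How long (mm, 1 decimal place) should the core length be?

864.0 mm

Correcting the raw count gives 572 + 4 = 576 true density bands.
576 density bands at 2 per year is 576 / 2 = 288 years.
Length ≈ 3.00 × 288 = 864.0 mm.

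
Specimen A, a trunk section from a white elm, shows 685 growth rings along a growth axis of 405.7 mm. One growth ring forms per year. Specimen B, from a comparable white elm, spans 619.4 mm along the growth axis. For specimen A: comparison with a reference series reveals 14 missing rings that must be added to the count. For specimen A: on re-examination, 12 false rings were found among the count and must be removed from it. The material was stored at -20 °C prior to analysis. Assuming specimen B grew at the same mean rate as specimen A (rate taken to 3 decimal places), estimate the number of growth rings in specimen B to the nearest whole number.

Specimen A: correcting the raw count gives 685 − 12 + 14 = 687 true growth rings.
A: 405.7 mm over 687 years gives 405.7 / 687 ≈ 0.591 mm per year.
Specimen B: 619.4 mm / 0.591 mm per year = 1048.05 years ≈ 1048 growth rings.

1048 growth rings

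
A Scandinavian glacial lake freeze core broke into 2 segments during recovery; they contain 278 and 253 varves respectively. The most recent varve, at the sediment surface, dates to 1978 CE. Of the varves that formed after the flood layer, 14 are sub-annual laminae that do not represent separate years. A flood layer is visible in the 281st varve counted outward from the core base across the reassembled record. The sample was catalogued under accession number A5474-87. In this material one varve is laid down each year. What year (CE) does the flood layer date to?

Total varves = 278 + 253 = 531.
Between varve 281 and the sediment surface there are 531 − 281 = 250 varves.
Removing the 14 false varves leaves 250 − 14 = 236 true varves beyond the flood layer.
The varve at the sediment surface is 1978 CE, so the flood layer dates to 1978 − 236 = 1742 CE.

1742 CE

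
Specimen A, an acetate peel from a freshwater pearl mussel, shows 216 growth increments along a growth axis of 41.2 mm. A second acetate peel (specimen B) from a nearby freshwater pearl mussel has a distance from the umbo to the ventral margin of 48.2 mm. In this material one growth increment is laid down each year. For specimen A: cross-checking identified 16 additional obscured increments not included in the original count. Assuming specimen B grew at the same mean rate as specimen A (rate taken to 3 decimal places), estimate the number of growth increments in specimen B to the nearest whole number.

Specimen A: adjusted count: 216 + 16 = 232 growth increments.
A: 41.2 mm over 232 years gives 41.2 / 232 ≈ 0.178 mm/year.
B spans 48.2 / 0.178 = 270.79 years ≈ 271 growth increments.

271 growth increments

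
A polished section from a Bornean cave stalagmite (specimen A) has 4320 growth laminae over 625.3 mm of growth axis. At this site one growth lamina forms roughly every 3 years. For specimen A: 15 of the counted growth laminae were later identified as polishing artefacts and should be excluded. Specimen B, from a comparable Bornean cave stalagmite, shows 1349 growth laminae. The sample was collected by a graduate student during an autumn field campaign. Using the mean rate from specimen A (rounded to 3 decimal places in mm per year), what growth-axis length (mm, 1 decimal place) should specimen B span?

Specimen A: after corrections the count is 4320 − 15 = 4305 growth laminae.
Specimen A: 4305 growth laminae at 3 years each span 4305 × 3 = 12915 years.
A: Mean rate = 625.3 mm / 12915 years ≈ 0.048 mm/yr.
Specimen B: at 3 years per growth lamina, 1349 × 3 = 4047 years. Length of B = 0.048 × 4047 = 194.3 mm.

194.3 mm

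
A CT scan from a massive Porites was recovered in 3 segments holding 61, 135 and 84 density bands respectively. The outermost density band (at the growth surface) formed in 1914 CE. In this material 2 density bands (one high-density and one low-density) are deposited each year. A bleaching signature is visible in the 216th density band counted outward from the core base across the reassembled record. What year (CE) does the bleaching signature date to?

1882 CE

Total density bands = 61 + 135 + 84 = 280.
Between density band 216 and the growth surface there are 280 − 216 = 64 density bands.
64 density bands at 2 per year is 64 / 2 = 32 years.
The density band at the growth surface is 1914 CE, so the bleaching signature dates to 1914 − 32 = 1882 CE.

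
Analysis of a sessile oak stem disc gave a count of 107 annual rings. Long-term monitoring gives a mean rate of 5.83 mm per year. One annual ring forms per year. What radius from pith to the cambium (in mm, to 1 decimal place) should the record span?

623.8 mm

107 years of growth are recorded.
107 years at 5.83 mm/year gives 5.83 × 107 = 623.8 mm.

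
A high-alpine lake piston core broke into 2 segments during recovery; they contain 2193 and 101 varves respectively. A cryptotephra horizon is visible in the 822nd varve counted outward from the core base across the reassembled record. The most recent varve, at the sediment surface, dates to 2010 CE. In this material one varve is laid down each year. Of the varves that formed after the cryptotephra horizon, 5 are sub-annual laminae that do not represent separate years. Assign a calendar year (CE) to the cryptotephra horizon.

543 CE

Total varves = 2193 + 101 = 2294.
Between varve 822 and the sediment surface there are 2294 − 822 = 1472 varves.
Removing the 5 false varves leaves 1472 − 5 = 1467 true varves beyond the cryptotephra horizon.
The varve at the sediment surface is 2010 CE, so the cryptotephra horizon dates to 2010 − 1467 = 543 CE.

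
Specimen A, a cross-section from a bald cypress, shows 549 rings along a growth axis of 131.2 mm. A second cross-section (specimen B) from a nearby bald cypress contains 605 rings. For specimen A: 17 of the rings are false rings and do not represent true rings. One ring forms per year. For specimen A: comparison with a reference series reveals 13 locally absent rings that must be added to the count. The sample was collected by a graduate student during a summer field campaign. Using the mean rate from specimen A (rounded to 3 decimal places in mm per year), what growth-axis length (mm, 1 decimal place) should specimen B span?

145.8 mm

Specimen A: adjusted count: 549 − 17 + 13 = 545 rings.
A: 131.2 mm over 545 years gives 131.2 / 545 ≈ 0.241 mm/year.
For B, 0.241 mm/year × 605 years = 145.8 mm.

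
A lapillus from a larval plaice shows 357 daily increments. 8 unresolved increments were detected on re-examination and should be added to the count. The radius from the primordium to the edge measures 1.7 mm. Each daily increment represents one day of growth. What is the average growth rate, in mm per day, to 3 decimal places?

Adjusted count: 357 + 8 = 365 daily increments.
1.7 mm over 365 days gives 1.7 / 365 ≈ 0.005 mm per day.

0.005 mm per day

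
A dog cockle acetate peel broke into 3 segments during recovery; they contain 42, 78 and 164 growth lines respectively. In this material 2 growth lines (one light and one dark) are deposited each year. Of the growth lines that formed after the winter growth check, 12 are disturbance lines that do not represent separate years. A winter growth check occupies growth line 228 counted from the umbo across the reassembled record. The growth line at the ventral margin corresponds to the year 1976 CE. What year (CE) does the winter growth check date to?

Total growth lines = 42 + 78 + 164 = 284.
284 − 228 = 56 growth lines lie beyond the winter growth check toward the ventral margin.
Removing the 12 false growth lines leaves 56 − 12 = 44 true growth lines beyond the winter growth check.
44 growth lines at 2 per year is 44 / 2 = 22 years.
Counting back 22 years from 1976 CE places the winter growth check in 1976 − 22 = 1954 CE.

1954 CE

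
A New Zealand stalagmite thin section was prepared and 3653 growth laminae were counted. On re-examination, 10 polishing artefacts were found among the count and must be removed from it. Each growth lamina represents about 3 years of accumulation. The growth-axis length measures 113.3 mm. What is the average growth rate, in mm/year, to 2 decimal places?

0.01 mm/year

True growth lamina count = 3653 − 10 = 3643.
At 3 years per growth lamina, 3643 × 3 = 10929 years.
113.3 mm over 10929 years gives 113.3 / 10929 ≈ 0.01 mm/year.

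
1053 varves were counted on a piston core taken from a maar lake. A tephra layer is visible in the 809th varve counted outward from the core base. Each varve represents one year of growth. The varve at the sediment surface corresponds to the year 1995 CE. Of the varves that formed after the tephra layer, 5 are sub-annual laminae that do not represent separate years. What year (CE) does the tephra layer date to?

1756 CE

The tephra layer sits at varve 809 from the core base, so 1053 − 809 = 244 varves formed after it.
Removing the 5 false varves leaves 244 − 5 = 239 true varves beyond the tephra layer.
1995 − 239 = 1756 CE.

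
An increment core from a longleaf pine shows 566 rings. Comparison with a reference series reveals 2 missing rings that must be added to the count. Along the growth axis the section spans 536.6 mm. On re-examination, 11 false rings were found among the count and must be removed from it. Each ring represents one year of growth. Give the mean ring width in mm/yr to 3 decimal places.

Correcting the raw count gives 566 − 11 + 2 = 557 true rings.
536.6 mm over 557 years gives 536.6 / 557 ≈ 0.963 mm/yr.

0.963 mm/yr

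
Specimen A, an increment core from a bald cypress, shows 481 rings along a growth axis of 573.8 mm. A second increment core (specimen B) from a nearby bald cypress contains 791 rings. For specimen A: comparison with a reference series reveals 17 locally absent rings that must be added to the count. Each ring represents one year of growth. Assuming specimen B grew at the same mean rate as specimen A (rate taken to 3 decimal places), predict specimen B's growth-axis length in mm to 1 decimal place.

Specimen A: after corrections the count is 481 + 17 = 498 rings.
A: Mean rate = 573.8 mm / 498 years ≈ 1.152 mm per year.
B's length ≈ 1.152 × 791 = 911.2 mm.

911.2 mm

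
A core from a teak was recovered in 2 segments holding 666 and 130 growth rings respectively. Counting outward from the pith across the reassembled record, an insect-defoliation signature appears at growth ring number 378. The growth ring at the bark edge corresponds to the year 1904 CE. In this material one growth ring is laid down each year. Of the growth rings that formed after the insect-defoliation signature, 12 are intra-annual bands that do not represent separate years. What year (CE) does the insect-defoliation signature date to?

1498 CE

Total growth rings = 666 + 130 = 796.
796 − 378 = 418 growth rings lie beyond the insect-defoliation signature toward the bark edge.
Removing the 12 false growth rings leaves 418 − 12 = 406 true growth rings beyond the insect-defoliation signature.
Counting back 406 years from 1904 CE places the insect-defoliation signature in 1904 − 406 = 1498 CE.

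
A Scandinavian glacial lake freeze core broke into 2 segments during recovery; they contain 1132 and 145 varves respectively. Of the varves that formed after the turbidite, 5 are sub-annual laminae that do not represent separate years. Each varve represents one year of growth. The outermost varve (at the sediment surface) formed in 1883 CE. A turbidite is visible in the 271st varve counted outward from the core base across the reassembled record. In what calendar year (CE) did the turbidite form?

882 CE

Total varves = 1132 + 145 = 1277.
1277 − 271 = 1006 varves lie beyond the turbidite toward the sediment surface.
1006 − 5 false = 1001 true varves after the turbidite.
The varve at the sediment surface is 1883 CE, so the turbidite dates to 1883 − 1001 = 882 CE.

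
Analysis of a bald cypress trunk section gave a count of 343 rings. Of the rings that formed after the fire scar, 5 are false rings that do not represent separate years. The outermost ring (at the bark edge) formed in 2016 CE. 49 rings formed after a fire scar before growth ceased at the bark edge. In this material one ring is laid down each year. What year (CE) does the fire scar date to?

1972 CE

There are 49 rings younger than the fire scar.
49 − 5 false = 44 true rings after the fire scar.
Counting back 44 years from 2016 CE places the fire scar in 2016 − 44 = 1972 CE.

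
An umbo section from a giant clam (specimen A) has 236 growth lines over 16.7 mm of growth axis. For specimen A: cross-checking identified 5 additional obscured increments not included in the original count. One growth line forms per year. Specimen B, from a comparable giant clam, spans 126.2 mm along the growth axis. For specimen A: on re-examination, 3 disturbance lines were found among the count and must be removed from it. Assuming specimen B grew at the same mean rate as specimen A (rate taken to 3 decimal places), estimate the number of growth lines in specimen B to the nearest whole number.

1803 growth lines

Specimen A: after corrections the count is 236 − 3 + 5 = 238 growth lines.
A: 16.7 mm over 238 years gives 16.7 / 238 ≈ 0.070 mm/yr.
Specimen B: 126.2 mm / 0.070 mm per year = 1802.86 years ≈ 1803 growth lines.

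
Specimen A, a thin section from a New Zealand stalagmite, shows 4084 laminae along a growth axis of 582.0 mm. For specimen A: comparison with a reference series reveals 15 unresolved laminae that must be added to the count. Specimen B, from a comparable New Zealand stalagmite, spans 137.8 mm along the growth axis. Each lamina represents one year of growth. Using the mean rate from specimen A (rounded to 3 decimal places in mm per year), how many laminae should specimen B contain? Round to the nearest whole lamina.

970 laminae

Specimen A: adjusted count: 4084 + 15 = 4099 laminae.
A: Extension rate ≈ 582.0 / 4099 = 0.142 mm/year.
For B, 137.8 / 0.142 = 970.42 years ≈ 970 laminae.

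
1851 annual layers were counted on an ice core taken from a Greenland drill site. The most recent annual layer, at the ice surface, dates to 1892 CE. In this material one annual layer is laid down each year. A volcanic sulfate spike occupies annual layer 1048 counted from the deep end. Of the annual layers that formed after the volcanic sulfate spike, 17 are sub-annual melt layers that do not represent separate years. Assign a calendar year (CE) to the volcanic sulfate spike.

1106 CE

Between annual layer 1048 and the ice surface there are 1851 − 1048 = 803 annual layers.
803 − 17 false = 786 true annual layers after the volcanic sulfate spike.
The annual layer at the ice surface is 1892 CE, so the volcanic sulfate spike dates to 1892 − 786 = 1106 CE.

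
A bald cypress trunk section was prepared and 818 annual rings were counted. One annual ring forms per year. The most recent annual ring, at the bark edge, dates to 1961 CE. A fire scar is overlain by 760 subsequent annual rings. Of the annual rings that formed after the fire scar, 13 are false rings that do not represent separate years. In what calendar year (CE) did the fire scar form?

1214 CE

760 annual rings formed after the fire scar.
Excluding 13 false annual rings: 760 − 13 = 747.
The annual ring at the bark edge is 1961 CE, so the fire scar dates to 1961 − 747 = 1214 CE.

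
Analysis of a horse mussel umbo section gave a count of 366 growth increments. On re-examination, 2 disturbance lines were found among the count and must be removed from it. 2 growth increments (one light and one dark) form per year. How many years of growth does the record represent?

Correcting the raw count gives 366 − 2 = 364 true growth increments.
With 2 growth increments per year, 364 / 2 = 182 years.

182 years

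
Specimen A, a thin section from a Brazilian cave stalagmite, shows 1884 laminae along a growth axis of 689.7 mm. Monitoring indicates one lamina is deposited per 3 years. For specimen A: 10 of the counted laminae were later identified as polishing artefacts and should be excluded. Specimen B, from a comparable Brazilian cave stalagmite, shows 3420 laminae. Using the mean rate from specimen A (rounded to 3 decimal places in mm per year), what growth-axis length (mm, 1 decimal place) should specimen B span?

1262.0 mm

Specimen A: adjusted count: 1884 − 10 = 1874 laminae.
Specimen A: at 3 years per lamina, 1874 × 3 = 5622 years.
A: Extension rate ≈ 689.7 / 5622 = 0.123 mm per year.
Specimen B: multiplying by 3 years per lamina: 3420 × 3 = 10260 years. Length of B = 0.123 × 10260 = 1262.0 mm.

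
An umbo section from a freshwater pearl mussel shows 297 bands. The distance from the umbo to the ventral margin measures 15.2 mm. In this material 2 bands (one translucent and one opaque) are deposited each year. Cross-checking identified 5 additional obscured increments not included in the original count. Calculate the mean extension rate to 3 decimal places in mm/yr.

Correcting the raw count gives 297 + 5 = 302 true bands.
302 bands at 2 per year is 302 / 2 = 151 years.
Extension rate ≈ 15.2 / 151 = 0.101 mm/yr.

0.101 mm/yr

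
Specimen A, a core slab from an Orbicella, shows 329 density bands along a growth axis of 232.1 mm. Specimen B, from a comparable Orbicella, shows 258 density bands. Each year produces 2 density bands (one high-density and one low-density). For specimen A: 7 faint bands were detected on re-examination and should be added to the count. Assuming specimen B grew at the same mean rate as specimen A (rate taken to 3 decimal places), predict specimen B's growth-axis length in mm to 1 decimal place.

Specimen A: after corrections the count is 329 + 7 = 336 density bands.
Specimen A: 336 density bands at 2 per year is 336 / 2 = 168 years.
A: 232.1 mm over 168 years gives 232.1 / 168 ≈ 1.382 mm/year.
Specimen B: with 2 density bands per year, 258 / 2 = 129 years. For B, 1.382 mm/year × 129 years = 178.3 mm.

178.3 mm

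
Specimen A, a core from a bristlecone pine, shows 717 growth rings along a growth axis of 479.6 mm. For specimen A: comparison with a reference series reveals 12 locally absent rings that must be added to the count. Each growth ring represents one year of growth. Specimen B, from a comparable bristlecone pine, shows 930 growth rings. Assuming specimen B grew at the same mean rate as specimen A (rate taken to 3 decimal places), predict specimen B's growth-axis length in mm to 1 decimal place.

Specimen A: adjusted count: 717 + 12 = 729 growth rings.
A: 479.6 mm over 729 years gives 479.6 / 729 ≈ 0.658 mm/year.
For B, 0.658 mm/year × 930 years = 611.9 mm.

611.9 mm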